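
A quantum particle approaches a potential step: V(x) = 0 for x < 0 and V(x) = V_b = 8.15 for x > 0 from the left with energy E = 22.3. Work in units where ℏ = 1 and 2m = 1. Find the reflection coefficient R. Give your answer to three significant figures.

R = 0.0128

The wavenumbers are k₁ = √(2mE)/ℏ = 4.722 on the left and k₂ = √(2m(E − V_b))/ℏ = 3.762 on the right.
Matching ψ and ψ′ at x = 0 gives r = (k₁ − k₂)/(k₁ + k₂), so R = r² = 0.01282 and T = 1 − R = 0.9872.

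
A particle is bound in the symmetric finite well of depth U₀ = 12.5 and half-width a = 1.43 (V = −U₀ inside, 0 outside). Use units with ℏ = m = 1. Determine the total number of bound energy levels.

N = 5

The dimensionless depth is z₀ = a√(2mU₀)/ℏ = 1.43 × √(25.00) = 7.150.
The even/odd transcendental equations gain one root per π/2 in z₀, giving N = 1 + ⌊2z₀/π⌋ = 1 + ⌊4.552⌋ = 5.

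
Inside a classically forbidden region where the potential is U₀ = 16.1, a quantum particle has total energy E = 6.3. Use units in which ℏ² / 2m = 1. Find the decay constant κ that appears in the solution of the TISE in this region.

κ = 3.13

Since E < U₀ the TISE in this region is ψ'' = κ²ψ with κ = √(2m(U₀ − E))/ℏ.
κ = √(2 × 0.5 × 9.8) = 3.130.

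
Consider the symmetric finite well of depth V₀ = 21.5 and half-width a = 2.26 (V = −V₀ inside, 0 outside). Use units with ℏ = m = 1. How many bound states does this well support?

N = 10

Define the well-strength parameter z₀ = (a/ℏ)√(2mV₀) = 2.26 × √(2·1·21.5) = 14.82.
A new bound state (alternating even/odd) appears each time z₀ passes a multiple of π/2, so N = ⌊2z₀/π⌋ + 1 = ⌊9.435⌋ + 1 = 10.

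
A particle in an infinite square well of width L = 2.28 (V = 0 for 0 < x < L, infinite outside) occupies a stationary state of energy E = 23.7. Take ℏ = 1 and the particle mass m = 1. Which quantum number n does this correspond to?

For an infinite well E_n = n²π²ℏ²/(2mL²), so n = (L/πℏ)√(2mE).
n = (2.28/π) × √(2 × 1 × 23.7) = 4.997 → n = 5.

n = 5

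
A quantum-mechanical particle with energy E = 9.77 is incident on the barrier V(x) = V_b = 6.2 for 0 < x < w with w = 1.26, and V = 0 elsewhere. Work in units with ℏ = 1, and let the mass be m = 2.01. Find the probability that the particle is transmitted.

E > V_b: inside the barrier k₂ = √(2m(E − V_b))/ℏ = 3.788, k₂w = 4.773.
Matching at both interfaces gives T⁻¹ = 1 + V_b² sin²(k₂w) / [4E(E − V_b)] = 1.275, hence T = 0.785.

T = 0.785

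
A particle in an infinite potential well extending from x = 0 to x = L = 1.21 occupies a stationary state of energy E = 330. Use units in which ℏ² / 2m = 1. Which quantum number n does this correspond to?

n = 7

For an infinite well E_n = n²π²ℏ²/(2mL²), so n = (L/πℏ)√(2mE).
n = (1.21/π) × √(2 × 0.5 × 330) = 6.997 → n = 7.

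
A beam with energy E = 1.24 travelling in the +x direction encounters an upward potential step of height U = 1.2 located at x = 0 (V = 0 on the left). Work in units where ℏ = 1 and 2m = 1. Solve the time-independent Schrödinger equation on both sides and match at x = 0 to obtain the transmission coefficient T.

T = 0.516

The wavenumbers are k₁ = √(2mE)/ℏ = 1.114 on the left and k₂ = √(2m(E − U))/ℏ = 0.2000 on the right.
Continuity of ψ and ψ′ at the step yields the reflection amplitude r = (k₁ − k₂)/(k₁ + k₂) = 0.6955; thus R = |r|² = 0.4837, T = 0.5163.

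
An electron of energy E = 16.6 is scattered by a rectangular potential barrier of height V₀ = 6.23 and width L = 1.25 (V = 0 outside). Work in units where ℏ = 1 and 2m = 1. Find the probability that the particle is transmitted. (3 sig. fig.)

E > V₀: inside the barrier k₂ = √(2m(E − V₀))/ℏ = 3.220, k₂L = 4.025.
T = [1 + V₀² sin²(k₂L) / (4E(E − V₀))]⁻¹ = 1/1.034 = 0.967.

T = 0.967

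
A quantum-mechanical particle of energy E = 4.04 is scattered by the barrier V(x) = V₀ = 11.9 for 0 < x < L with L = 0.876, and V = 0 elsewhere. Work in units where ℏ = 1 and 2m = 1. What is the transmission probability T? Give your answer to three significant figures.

E < V₀: inside the barrier ψ ∝ e^{±κx} with κ = √(2m(V₀ − E))/ℏ = 2.804.
κL = 2.456, sinh(κL) = 5.786.
Matching ψ, ψ′ at both faces gives T = [1 + V₀² sinh²(κL) / (4E(V₀ − E))]⁻¹ = 1/38.32 = 0.0261.

T = 0.0261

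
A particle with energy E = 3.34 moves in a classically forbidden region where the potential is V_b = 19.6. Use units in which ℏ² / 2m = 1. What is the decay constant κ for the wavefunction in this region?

Since E < V_b the TISE in this region is ψ'' = κ²ψ with κ = √(2m(V_b − E))/ℏ.
κ = √(2 × 0.5 × 16.26) = 4.032.

κ = 4.03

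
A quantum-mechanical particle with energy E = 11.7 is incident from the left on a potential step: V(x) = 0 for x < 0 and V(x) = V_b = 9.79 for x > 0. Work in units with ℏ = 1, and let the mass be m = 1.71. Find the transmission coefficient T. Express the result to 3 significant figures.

T = 0.820

On each side the TISE gives plane waves with k = √(2m(E − V))/ℏ: k₁ = √(2·1.71·11.7) = 6.326, k₂ = √(2·1.71·1.91) = 2.556.
Matching ψ and ψ′ at x = 0 gives r = (k₁ − k₂)/(k₁ + k₂), so R = r² = 0.1802 and T = 1 − R = 0.8198.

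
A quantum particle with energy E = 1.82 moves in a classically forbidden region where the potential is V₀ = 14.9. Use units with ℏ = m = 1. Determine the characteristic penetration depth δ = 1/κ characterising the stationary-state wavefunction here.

δ = 0.196

Since E < V₀ the TISE in this region is ψ'' = κ²ψ with κ = √(2m(V₀ − E))/ℏ.
κ = √(2 × 1 × 13.08) = 5.115. The penetration depth is δ = 1/κ = 0.196.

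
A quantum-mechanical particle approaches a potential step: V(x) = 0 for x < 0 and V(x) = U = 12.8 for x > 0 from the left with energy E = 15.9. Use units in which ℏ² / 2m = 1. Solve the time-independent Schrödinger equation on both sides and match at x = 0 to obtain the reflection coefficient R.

R = 0.150

On each side the TISE gives plane waves with k = √(2m(E − V))/ℏ: k₁ = √(2·½·15.9) = 3.987, k₂ = √(2·½·3.1) = 1.761.
Matching ψ and ψ′ at x = 0 gives r = (k₁ − k₂)/(k₁ + k₂), so R = r² = 0.1501 and T = 1 − R = 0.8499.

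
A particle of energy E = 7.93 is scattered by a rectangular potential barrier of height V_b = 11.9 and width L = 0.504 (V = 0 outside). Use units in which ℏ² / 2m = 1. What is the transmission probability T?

T = 0.389

E < V_b: inside the barrier ψ ∝ e^{±κx} with κ = √(2m(V_b − E))/ℏ = 1.992.
κL = 1.004, sinh(κL) = 1.182.
The exact tunnelling result is T⁻¹ = 1 + V_b² sinh²(κL) / [4E(V_b − E)] = 2.570, so T = 0.389.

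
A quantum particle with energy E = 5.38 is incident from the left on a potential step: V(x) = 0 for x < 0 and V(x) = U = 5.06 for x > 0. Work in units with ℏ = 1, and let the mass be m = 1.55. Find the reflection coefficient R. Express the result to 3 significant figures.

R = 0.370

On each side the TISE gives plane waves with k = √(2m(E − V))/ℏ: k₁ = √(2·1.55·5.38) = 4.084, k₂ = √(2·1.55·0.32) = 0.9960.
Continuity of ψ and ψ′ at the step yields the reflection amplitude r = (k₁ − k₂)/(k₁ + k₂) = 0.6079; thus R = |r|² = 0.3695, T = 0.6305.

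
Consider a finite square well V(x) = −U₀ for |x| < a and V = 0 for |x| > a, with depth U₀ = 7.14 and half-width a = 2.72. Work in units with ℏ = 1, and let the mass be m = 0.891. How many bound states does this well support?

N = 7

The dimensionless depth is z₀ = a√(2mU₀)/ℏ = 2.72 × √(12.72) = 9.702.
A new bound state (alternating even/odd) appears each time z₀ passes a multiple of π/2, so N = ⌊2z₀/π⌋ + 1 = ⌊6.177⌋ + 1 = 7.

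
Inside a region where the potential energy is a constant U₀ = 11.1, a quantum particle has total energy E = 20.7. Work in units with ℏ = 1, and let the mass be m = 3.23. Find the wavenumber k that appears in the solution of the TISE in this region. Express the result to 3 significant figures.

k = 7.88

With E > U₀ the solution is oscillatory, ψ ∝ e^{±ikx} with k = √(2m(E − U₀))/ℏ.
k = √(2 × 3.23 × 9.6) = 7.875.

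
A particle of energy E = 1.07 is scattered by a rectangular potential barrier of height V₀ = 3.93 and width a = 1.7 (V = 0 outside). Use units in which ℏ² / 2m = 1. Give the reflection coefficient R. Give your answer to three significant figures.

E < V₀: inside the barrier ψ ∝ e^{±κx} with κ = √(2m(V₀ − E))/ℏ = 1.691.
κa = 2.875, sinh(κa) = 8.834.
Matching ψ, ψ′ at both faces gives T = [1 + V₀² sinh²(κa) / (4E(V₀ − E))]⁻¹ = 1/99.47 = 0.0101.
R = 1 − T = 0.990.

R = 0.990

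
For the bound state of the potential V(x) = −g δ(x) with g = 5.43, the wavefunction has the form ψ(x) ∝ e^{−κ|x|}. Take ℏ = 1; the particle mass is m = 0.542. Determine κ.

Integrating the TISE across x = 0 gives the cusp condition ψ'(0⁺) − ψ'(0⁻) = −(2mg/ℏ²)ψ(0).
With ψ ∝ e^{−κ|x|} this yields −2κ = −2mg/ℏ², so κ = mg/ℏ² = 2.943.

κ = 2.94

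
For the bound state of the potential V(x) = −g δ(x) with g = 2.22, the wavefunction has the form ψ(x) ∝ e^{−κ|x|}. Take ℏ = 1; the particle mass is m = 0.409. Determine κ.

Integrate −(ℏ²/2m)ψ'' − gδ(x)ψ = Eψ from −ε to +ε: the ψ'' term gives ψ'(0⁺) − ψ'(0⁻) and the δ term gives −(2mg/ℏ²)ψ(0).
With ψ ∝ e^{−κ|x|} this yields −2κ = −2mg/ℏ², so κ = mg/ℏ² = 0.9080.

κ = 0.908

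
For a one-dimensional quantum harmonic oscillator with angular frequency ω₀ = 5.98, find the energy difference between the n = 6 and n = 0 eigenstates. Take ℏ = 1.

E_n = ℏω₀(n + ½), so ΔE = (6 − 0) ℏω₀ = 6 × 5.98 = 35.88.

ΔE = 35.9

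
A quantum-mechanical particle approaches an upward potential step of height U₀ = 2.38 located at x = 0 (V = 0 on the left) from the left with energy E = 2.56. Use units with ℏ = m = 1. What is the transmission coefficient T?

On each side the TISE gives plane waves with k = √(2m(E − V))/ℏ: k₁ = √(2·1·2.56) = 2.263, k₂ = √(2·1·0.18) = 0.6000.
Matching ψ and ψ′ at x = 0 gives r = (k₁ − k₂)/(k₁ + k₂), so R = r² = 0.3374 and T = 1 − R = 0.6626.

T = 0.663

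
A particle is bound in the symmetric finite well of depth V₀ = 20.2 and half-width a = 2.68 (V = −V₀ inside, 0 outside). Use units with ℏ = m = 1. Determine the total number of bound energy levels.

Define the well-strength parameter z₀ = (a/ℏ)√(2mV₀) = 2.68 × √(2·1·20.2) = 17.03.
The even/odd transcendental equations gain one root per π/2 in z₀, giving N = 1 + ⌊2z₀/π⌋ = 1 + ⌊10.84⌋ = 11.

N = 11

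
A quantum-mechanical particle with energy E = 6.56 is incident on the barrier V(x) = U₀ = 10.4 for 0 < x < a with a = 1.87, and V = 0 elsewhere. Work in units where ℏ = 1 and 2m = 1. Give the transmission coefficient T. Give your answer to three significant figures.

T = 0.00244

E < U₀: inside the barrier ψ ∝ e^{±κx} with κ = √(2m(U₀ − E))/ℏ = 1.960.
κa = 3.664, sinh(κa) = 19.50.
Matching ψ, ψ′ at both faces gives T = [1 + U₀² sinh²(κa) / (4E(U₀ − E))]⁻¹ = 1/409.3 = 0.00244.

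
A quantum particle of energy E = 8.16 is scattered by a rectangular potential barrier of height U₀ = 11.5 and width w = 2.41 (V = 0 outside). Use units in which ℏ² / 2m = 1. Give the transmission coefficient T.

E < U₀: inside the barrier ψ ∝ e^{±κx} with κ = √(2m(U₀ − E))/ℏ = 1.828.
κw = 4.404, sinh(κw) = 40.90.
The exact tunnelling result is T⁻¹ = 1 + U₀² sinh²(κw) / [4E(U₀ − E)] = 2030, so T = 0.000493.

T = 0.000493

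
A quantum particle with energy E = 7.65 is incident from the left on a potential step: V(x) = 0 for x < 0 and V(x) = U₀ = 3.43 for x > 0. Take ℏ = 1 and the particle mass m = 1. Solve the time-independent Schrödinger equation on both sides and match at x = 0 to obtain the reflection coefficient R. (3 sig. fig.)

On each side the TISE gives plane waves with k = √(2m(E − V))/ℏ: k₁ = √(2·1·7.65) = 3.912, k₂ = √(2·1·4.22) = 2.905.
Continuity of ψ and ψ′ at the step yields the reflection amplitude r = (k₁ − k₂)/(k₁ + k₂) = 0.1476; thus R = |r|² = 0.02179, T = 0.9782.

R = 0.0218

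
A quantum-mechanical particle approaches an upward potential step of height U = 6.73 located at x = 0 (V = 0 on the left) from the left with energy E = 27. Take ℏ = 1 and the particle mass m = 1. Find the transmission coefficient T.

T = 0.995

The wavenumbers are k₁ = √(2mE)/ℏ = 7.348 on the left and k₂ = √(2m(E − U))/ℏ = 6.367 on the right.
Matching ψ and ψ′ at x = 0 gives r = (k₁ − k₂)/(k₁ + k₂), so R = r² = 0.005120 and T = 1 − R = 0.9949.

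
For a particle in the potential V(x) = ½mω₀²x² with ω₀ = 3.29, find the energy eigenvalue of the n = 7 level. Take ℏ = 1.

E = 24.7

Using E_n = (n + ½)ℏω₀: E_7 = 7.5 × 3.29 = 24.68.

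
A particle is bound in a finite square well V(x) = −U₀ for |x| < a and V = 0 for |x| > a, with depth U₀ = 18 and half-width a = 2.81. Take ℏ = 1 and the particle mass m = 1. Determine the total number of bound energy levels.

The dimensionless depth is z₀ = a√(2mU₀)/ℏ = 2.81 × √(36.00) = 16.86.
The even/odd transcendental equations gain one root per π/2 in z₀, giving N = 1 + ⌊2z₀/π⌋ = 1 + ⌊10.73⌋ = 11.

N = 11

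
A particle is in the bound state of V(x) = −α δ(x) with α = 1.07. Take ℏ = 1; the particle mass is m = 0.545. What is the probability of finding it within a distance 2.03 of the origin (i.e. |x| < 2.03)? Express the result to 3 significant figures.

P = 0.906

The normalised bound state is ψ = √κ e^{−κ|x|} with κ = mα/ℏ² = 0.5832.
P(|x| < d) = ∫_{−d}^{d} κ e^{−2κ|x|} dx = 1 − e^{−2κd} = 1 − e^{−2.368} = 0.9063.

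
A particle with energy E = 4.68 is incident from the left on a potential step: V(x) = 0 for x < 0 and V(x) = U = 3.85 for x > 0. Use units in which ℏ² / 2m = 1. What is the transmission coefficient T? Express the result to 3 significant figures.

T = 0.834

The wavenumbers are k₁ = √(2mE)/ℏ = 2.163 on the left and k₂ = √(2m(E − U))/ℏ = 0.9110 on the right.
Continuity of ψ and ψ′ at the step yields the reflection amplitude r = (k₁ − k₂)/(k₁ + k₂) = 0.4073; thus R = |r|² = 0.1659, T = 0.8341.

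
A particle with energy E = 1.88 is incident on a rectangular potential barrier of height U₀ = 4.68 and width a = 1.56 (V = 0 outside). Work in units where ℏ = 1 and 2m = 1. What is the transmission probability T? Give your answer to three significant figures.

E < U₀: inside the barrier ψ ∝ e^{±κx} with κ = √(2m(U₀ − E))/ℏ = 1.673.
κa = 2.610, sinh(κa) = 6.765.
The exact tunnelling result is T⁻¹ = 1 + U₀² sinh²(κa) / [4E(U₀ − E)] = 48.61, so T = 0.0206.

T = 0.0206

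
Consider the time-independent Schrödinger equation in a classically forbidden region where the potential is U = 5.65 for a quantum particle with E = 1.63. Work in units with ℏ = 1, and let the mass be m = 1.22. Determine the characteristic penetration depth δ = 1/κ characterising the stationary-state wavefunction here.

δ = 0.319

Since E < U the TISE in this region is ψ'' = κ²ψ with κ = √(2m(U − E))/ℏ.
κ = √(2 × 1.22 × 4.02) = 3.132. The penetration depth is δ = 1/κ = 0.319.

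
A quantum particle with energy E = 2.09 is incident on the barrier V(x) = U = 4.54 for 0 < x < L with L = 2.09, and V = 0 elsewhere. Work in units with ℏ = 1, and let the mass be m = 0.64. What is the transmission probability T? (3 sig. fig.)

E < U: inside the barrier ψ ∝ e^{±κx} with κ = √(2m(U − E))/ℏ = 1.771.
κL = 3.701, sinh(κL) = 20.23.
The exact tunnelling result is T⁻¹ = 1 + U² sinh²(κL) / [4E(U − E)] = 413.0, so T = 0.00242.

T = 0.00242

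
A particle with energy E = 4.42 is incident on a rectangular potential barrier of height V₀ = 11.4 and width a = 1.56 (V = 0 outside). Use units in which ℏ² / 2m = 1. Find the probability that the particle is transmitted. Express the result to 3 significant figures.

Since E < V₀ the interior solution is evanescent with decay constant κ = √(2m(V₀ − E))/ℏ = 2.642.
κa = 4.121, sinh(κa) = 30.82.
The exact tunnelling result is T⁻¹ = 1 + V₀² sinh²(κa) / [4E(V₀ − E)] = 1001, so T = 0.000999.

T = 0.000999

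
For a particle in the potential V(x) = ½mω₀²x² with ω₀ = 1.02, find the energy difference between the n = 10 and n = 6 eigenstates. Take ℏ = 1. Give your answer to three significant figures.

E_n = ℏω₀(n + ½), so ΔE = (10 − 6) ℏω₀ = 4 × 1.02 = 4.080.

ΔE = 4.08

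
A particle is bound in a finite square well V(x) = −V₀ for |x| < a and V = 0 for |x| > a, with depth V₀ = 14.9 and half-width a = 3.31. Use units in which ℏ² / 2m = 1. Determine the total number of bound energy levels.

Define the well-strength parameter z₀ = (a/ℏ)√(2mV₀) = 3.31 × √(2·0.5·14.9) = 12.78.
The even/odd transcendental equations gain one root per π/2 in z₀, giving N = 1 + ⌊2z₀/π⌋ = 1 + ⌊8.134⌋ = 9.

N = 9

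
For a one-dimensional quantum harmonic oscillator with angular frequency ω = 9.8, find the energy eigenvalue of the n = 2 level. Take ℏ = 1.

The oscillator eigenvalues are E_n = ℏω(n + ½), so E_2 = 9.8 × 2.5 = 24.50.

E = 24.5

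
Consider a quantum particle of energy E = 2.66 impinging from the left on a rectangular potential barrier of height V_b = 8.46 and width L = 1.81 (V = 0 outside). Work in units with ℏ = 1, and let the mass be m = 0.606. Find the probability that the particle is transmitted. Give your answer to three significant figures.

T = 0.000234

E < V_b: inside the barrier ψ ∝ e^{±κx} with κ = √(2m(V_b − E))/ℏ = 2.651.
κL = 4.799, sinh(κL) = 60.69.
The exact tunnelling result is T⁻¹ = 1 + V_b² sinh²(κL) / [4E(V_b − E)] = 4272, so T = 0.000234.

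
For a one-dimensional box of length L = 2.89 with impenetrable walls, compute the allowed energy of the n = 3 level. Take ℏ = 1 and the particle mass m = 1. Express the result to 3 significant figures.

The infinite-well eigenfunctions ψ_n = √(2/L) sin(nπx/L) vanish at both walls, giving E_n = n²π²ℏ²/(2mL²).
E_3 = 3² × π² / (2 × 1 × 2.89²) = 5.318.

E = 5.32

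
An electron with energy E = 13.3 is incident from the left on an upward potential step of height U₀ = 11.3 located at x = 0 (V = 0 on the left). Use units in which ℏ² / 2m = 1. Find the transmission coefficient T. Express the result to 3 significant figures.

On each side the TISE gives plane waves with k = √(2m(E − V))/ℏ: k₁ = √(2·½·13.3) = 3.647, k₂ = √(2·½·2) = 1.414.
Continuity of ψ and ψ′ at the step yields the reflection amplitude r = (k₁ − k₂)/(k₁ + k₂) = 0.4411; thus R = |r|² = 0.1946, T = 0.8054.

T = 0.805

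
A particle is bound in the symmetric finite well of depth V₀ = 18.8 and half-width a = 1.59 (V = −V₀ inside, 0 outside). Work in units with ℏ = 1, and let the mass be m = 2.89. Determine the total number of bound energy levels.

Define the well-strength parameter z₀ = (a/ℏ)√(2mV₀) = 1.59 × √(2·2.89·18.8) = 16.57.
The even/odd transcendental equations gain one root per π/2 in z₀, giving N = 1 + ⌊2z₀/π⌋ = 1 + ⌊10.55⌋ = 11.

N = 11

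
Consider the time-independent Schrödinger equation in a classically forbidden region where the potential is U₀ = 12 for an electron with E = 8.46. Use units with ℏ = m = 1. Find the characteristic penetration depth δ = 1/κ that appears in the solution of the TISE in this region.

δ = 0.376

Since E < U₀ the TISE in this region is ψ'' = κ²ψ with κ = √(2m(U₀ − E))/ℏ.
κ = √(2 × 1 × 3.54) = 2.661. The penetration depth is δ = 1/κ = 0.376.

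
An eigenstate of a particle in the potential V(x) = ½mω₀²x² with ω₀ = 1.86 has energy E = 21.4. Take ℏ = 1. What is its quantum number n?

n = 11

E_n = ℏω₀(n + ½) ⇒ n = E/(ℏω₀) − ½ = 21.4/1.86 − 0.5 = 11.005 → n = 11.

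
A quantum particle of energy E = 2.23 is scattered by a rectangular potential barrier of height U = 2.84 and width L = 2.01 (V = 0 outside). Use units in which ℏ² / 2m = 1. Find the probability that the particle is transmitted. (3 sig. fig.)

T = 0.113

Since E < U the interior solution is evanescent with decay constant κ = √(2m(U − E))/ℏ = 0.7810.
κL = 1.570, sinh(κL) = 2.299.
Matching ψ, ψ′ at both faces gives T = [1 + U² sinh²(κL) / (4E(U − E))]⁻¹ = 1/8.834 = 0.113.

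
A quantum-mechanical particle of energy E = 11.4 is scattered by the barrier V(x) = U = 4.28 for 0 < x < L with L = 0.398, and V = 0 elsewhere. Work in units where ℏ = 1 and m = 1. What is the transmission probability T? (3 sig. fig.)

T = 0.947

E > U: inside the barrier k₂ = √(2m(E − U))/ℏ = 3.774, k₂L = 1.502.
T = [1 + U² sin²(k₂L) / (4E(E − U))]⁻¹ = 1/1.056 = 0.947.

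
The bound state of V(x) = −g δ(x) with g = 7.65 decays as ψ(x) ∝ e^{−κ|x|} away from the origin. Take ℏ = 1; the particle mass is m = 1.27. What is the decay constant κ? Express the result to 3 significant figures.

Integrate −(ℏ²/2m)ψ'' − gδ(x)ψ = Eψ from −ε to +ε: the ψ'' term gives ψ'(0⁺) − ψ'(0⁻) and the δ term gives −(2mg/ℏ²)ψ(0).
With ψ ∝ e^{−κ|x|} this yields −2κ = −2mg/ℏ², so κ = mg/ℏ² = 9.716.

κ = 9.72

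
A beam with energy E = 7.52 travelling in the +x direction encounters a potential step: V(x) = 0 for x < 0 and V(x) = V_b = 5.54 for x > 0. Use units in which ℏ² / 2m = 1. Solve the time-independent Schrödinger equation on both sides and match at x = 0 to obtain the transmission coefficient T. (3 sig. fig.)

On each side the TISE gives plane waves with k = √(2m(E − V))/ℏ: k₁ = √(2·½·7.52) = 2.742, k₂ = √(2·½·1.98) = 1.407.
Matching ψ and ψ′ at x = 0 gives r = (k₁ − k₂)/(k₁ + k₂), so R = r² = 0.1035 and T = 1 − R = 0.8965.

T = 0.896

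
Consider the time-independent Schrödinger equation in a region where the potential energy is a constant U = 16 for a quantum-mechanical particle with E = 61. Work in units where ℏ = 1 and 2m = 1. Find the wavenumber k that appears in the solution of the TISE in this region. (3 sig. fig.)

k = 6.71

With E > U the solution is oscillatory, ψ ∝ e^{±ikx} with k = √(2m(E − U))/ℏ.
k = √(2 × 0.5 × 45) = 6.708.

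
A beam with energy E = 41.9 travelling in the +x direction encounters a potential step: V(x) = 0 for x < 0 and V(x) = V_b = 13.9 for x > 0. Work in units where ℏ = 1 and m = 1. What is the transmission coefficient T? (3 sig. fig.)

T = 0.990

On each side the TISE gives plane waves with k = √(2m(E − V))/ℏ: k₁ = √(2·1·41.9) = 9.154, k₂ = √(2·1·28) = 7.483.
Continuity of ψ and ψ′ at the step yields the reflection amplitude r = (k₁ − k₂)/(k₁ + k₂) = 0.1004; thus R = |r|² = 0.01009, T = 0.9899.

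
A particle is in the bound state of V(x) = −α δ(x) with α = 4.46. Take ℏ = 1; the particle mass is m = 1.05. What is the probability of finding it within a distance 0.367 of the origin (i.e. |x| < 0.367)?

P = 0.968

The normalised bound state is ψ = √κ e^{−κ|x|} with κ = mα/ℏ² = 4.683.
P(|x| < d) = ∫_{−d}^{d} κ e^{−2κ|x|} dx = 1 − e^{−2κd} = 1 − e^{−3.437} = 0.9678.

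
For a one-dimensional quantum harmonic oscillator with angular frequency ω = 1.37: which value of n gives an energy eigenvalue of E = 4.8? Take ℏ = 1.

E_n = ℏω(n + ½) ⇒ n = E/(ℏω) − ½ = 4.8/1.37 − 0.5 = 3.004 → n = 3.

n = 3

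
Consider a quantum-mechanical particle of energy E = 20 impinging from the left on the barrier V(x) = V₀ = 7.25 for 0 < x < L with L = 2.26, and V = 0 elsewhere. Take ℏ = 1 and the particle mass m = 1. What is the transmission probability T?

E > V₀: inside the barrier k₂ = √(2m(E − V₀))/ℏ = 5.050, k₂L = 11.41.
Matching at both interfaces gives T⁻¹ = 1 + V₀² sin²(k₂L) / [4E(E − V₀)] = 1.043, hence T = 0.959.

T = 0.959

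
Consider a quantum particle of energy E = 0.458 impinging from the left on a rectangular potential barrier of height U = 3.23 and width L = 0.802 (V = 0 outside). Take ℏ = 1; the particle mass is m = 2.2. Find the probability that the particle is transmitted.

T = 0.00719

E < U: inside the barrier ψ ∝ e^{±κx} with κ = √(2m(U − E))/ℏ = 3.492.
κL = 2.801, sinh(κL) = 8.199.
The exact tunnelling result is T⁻¹ = 1 + U² sinh²(κL) / [4E(U − E)] = 139.1, so T = 0.00719.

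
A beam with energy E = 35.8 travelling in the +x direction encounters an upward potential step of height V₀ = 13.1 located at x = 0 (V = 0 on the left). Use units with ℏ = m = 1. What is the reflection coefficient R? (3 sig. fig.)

The wavenumbers are k₁ = √(2mE)/ℏ = 8.462 on the left and k₂ = √(2m(E − V₀))/ℏ = 6.738 on the right.
Matching ψ and ψ′ at x = 0 gives r = (k₁ − k₂)/(k₁ + k₂), so R = r² = 0.01286 and T = 1 − R = 0.9871.

R = 0.0129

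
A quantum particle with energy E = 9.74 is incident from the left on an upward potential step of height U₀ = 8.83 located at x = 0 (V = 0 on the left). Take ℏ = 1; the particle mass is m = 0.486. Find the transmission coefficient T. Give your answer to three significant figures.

T = 0.717

On each side the TISE gives plane waves with k = √(2m(E − V))/ℏ: k₁ = √(2·0.486·9.74) = 3.077, k₂ = √(2·0.486·0.91) = 0.9405.
Continuity of ψ and ψ′ at the step yields the reflection amplitude r = (k₁ − k₂)/(k₁ + k₂) = 0.5318; thus R = |r|² = 0.2828, T = 0.7172.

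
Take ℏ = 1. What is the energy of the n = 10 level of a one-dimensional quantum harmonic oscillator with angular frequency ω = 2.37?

The oscillator eigenvalues are E_n = ℏω(n + ½), so E_10 = 2.37 × 10.5 = 24.89.

E = 24.9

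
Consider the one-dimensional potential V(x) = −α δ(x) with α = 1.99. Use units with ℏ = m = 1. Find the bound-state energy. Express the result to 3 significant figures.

E = -1.98

For x ≠ 0 the bound state is ψ ∝ e^{−κ|x|}; integrating the TISE across the delta gives the cusp condition 2κ = 2mα/ℏ², so κ = 1.990.
Then E = −ℏ²κ²/(2m) = −mα²/(2ℏ²) = -1.980.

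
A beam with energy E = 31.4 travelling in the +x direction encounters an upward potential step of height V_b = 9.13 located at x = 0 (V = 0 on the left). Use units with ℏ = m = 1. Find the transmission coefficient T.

The wavenumbers are k₁ = √(2mE)/ℏ = 7.925 on the left and k₂ = √(2m(E − V_b))/ℏ = 6.674 on the right.
Matching ψ and ψ′ at x = 0 gives r = (k₁ − k₂)/(k₁ + k₂), so R = r² = 0.007341 and T = 1 − R = 0.9927.

T = 0.993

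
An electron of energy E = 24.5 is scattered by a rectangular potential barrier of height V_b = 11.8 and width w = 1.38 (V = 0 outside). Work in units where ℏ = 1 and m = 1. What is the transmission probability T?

T = 0.958

Above the barrier the interior wavenumber is k₂ = √(2m(E − V_b))/ℏ = 5.040, giving phase k₂w = 6.955.
Matching at both interfaces gives T⁻¹ = 1 + V_b² sin²(k₂w) / [4E(E − V_b)] = 1.043, hence T = 0.958.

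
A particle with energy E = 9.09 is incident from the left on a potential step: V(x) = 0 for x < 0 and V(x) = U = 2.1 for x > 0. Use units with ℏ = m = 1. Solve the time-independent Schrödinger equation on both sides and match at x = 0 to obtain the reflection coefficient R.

The wavenumbers are k₁ = √(2mE)/ℏ = 4.264 on the left and k₂ = √(2m(E − U))/ℏ = 3.739 on the right.
Matching ψ and ψ′ at x = 0 gives r = (k₁ − k₂)/(k₁ + k₂), so R = r² = 0.004301 and T = 1 − R = 0.9957.

R = 0.00430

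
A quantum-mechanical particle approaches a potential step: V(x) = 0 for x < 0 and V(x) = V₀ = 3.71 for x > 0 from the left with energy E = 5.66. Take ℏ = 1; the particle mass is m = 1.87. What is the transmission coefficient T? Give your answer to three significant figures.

T = 0.932

On each side the TISE gives plane waves with k = √(2m(E − V))/ℏ: k₁ = √(2·1.87·5.66) = 4.601, k₂ = √(2·1.87·1.95) = 2.701.
Matching ψ and ψ′ at x = 0 gives r = (k₁ − k₂)/(k₁ + k₂), so R = r² = 0.06774 and T = 1 − R = 0.9323.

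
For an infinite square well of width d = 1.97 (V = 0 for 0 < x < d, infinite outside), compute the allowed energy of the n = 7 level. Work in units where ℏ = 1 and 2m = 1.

Requiring ψ(0) = ψ(d) = 0 quantises k = nπ/d, hence E_n = ℏ²k²/2m = n²π²ℏ²/(2md²).
E_7 = 7² × π² / (2 × 0.5 × 1.97²) = 124.6.

E = 125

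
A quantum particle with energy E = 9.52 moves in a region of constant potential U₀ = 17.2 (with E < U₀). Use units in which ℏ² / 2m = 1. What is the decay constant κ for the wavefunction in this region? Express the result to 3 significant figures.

Since E < U₀ the TISE in this region is ψ'' = κ²ψ with κ = √(2m(U₀ − E))/ℏ.
κ = √(2 × 0.5 × 7.68) = 2.771.

κ = 2.77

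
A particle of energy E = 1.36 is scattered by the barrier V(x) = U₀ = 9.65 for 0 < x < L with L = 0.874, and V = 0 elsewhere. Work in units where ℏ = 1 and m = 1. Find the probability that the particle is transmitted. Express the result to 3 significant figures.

Since E < U₀ the interior solution is evanescent with decay constant κ = √(2m(U₀ − E))/ℏ = 4.072.
κL = 3.559, sinh(κL) = 17.55.
The exact tunnelling result is T⁻¹ = 1 + U₀² sinh²(κL) / [4E(U₀ − E)] = 636.7, so T = 0.00157.

T = 0.00157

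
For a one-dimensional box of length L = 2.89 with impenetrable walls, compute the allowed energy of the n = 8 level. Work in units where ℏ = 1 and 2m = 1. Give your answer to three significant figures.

E = 75.6

The infinite-well eigenfunctions ψ_n = √(2/L) sin(nπx/L) vanish at both walls, giving E_n = n²π²ℏ²/(2mL²).
E_8 = 8² × π² / (2 × 0.5 × 2.89²) = 75.63.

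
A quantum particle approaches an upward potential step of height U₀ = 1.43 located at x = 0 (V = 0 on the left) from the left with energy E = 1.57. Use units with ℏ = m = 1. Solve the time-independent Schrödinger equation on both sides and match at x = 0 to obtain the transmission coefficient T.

T = 0.708

The wavenumbers are k₁ = √(2mE)/ℏ = 1.772 on the left and k₂ = √(2m(E − U₀))/ℏ = 0.5292 on the right.
Matching ψ and ψ′ at x = 0 gives r = (k₁ − k₂)/(k₁ + k₂), so R = r² = 0.2917 and T = 1 − R = 0.7083.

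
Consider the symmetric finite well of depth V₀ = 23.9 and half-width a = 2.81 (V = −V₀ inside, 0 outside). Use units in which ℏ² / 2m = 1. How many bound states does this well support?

The dimensionless depth is z₀ = a√(2mV₀)/ℏ = 2.81 × √(23.90) = 13.74.
The even/odd transcendental equations gain one root per π/2 in z₀, giving N = 1 + ⌊2z₀/π⌋ = 1 + ⌊8.746⌋ = 9.

N = 9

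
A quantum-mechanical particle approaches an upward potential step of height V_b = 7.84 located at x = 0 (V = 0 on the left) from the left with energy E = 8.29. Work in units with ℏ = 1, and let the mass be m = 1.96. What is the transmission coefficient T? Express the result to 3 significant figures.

On each side the TISE gives plane waves with k = √(2m(E − V))/ℏ: k₁ = √(2·1.96·8.29) = 5.701, k₂ = √(2·1.96·0.45) = 1.328.
Continuity of ψ and ψ′ at the step yields the reflection amplitude r = (k₁ − k₂)/(k₁ + k₂) = 0.6221; thus R = |r|² = 0.3870, T = 0.6130.

T = 0.613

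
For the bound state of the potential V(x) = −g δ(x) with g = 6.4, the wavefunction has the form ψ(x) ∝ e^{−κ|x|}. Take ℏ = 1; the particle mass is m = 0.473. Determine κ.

κ = 3.03

Integrate −(ℏ²/2m)ψ'' − gδ(x)ψ = Eψ from −ε to +ε: the ψ'' term gives ψ'(0⁺) − ψ'(0⁻) and the δ term gives −(2mg/ℏ²)ψ(0).
With ψ ∝ e^{−κ|x|} this yields −2κ = −2mg/ℏ², so κ = mg/ℏ² = 3.027.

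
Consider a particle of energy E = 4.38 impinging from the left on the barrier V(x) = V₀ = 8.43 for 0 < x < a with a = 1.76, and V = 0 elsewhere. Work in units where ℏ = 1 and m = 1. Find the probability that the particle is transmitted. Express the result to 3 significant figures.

Since E < V₀ the interior solution is evanescent with decay constant κ = √(2m(V₀ − E))/ℏ = 2.846.
κa = 5.009, sinh(κa) = 74.88.
Matching ψ, ψ′ at both faces gives T = [1 + V₀² sinh²(κa) / (4E(V₀ − E))]⁻¹ = 1/5616 = 0.000178.

T = 0.000178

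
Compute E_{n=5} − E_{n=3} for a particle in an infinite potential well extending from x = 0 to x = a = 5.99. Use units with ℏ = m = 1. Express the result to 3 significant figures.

ΔE = 2.20

E_n = n²π²ℏ²/(2ma²), so ΔE = (5² − 3²) π²ℏ²/(2ma²).
ΔE = 16 × π² / (2 × 1 × 5.99²) = 2.201.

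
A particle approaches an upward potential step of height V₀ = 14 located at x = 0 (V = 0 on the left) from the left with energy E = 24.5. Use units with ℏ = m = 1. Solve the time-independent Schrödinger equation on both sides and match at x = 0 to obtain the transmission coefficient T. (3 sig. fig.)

T = 0.956

The wavenumbers are k₁ = √(2mE)/ℏ = 7.000 on the left and k₂ = √(2m(E − V₀))/ℏ = 4.583 on the right.
Matching ψ and ψ′ at x = 0 gives r = (k₁ − k₂)/(k₁ + k₂), so R = r² = 0.04356 and T = 1 − R = 0.9564.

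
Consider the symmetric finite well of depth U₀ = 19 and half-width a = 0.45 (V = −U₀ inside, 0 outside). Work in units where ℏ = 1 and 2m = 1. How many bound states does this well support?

N = 2

The dimensionless depth is z₀ = a√(2mU₀)/ℏ = 0.45 × √(19.00) = 1.962.
A new bound state (alternating even/odd) appears each time z₀ passes a multiple of π/2, so N = ⌊2z₀/π⌋ + 1 = ⌊1.249⌋ + 1 = 2.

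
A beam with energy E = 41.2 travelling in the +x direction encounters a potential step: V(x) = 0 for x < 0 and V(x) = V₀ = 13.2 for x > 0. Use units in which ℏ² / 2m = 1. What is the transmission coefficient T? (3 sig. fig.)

The wavenumbers are k₁ = √(2mE)/ℏ = 6.419 on the left and k₂ = √(2m(E − V₀))/ℏ = 5.292 on the right.
Continuity of ψ and ψ′ at the step yields the reflection amplitude r = (k₁ − k₂)/(k₁ + k₂) = 0.09626; thus R = |r|² = 0.009266, T = 0.9907.

T = 0.991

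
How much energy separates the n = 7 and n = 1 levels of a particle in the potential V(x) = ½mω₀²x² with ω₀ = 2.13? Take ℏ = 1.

ΔE = 12.8

E_n = ℏω₀(n + ½), so ΔE = (7 − 1) ℏω₀ = 6 × 2.13 = 12.78.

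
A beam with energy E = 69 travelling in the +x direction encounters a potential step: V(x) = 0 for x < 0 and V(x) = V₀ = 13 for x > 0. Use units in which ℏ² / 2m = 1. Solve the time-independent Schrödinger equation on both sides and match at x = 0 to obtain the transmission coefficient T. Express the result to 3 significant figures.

On each side the TISE gives plane waves with k = √(2m(E − V))/ℏ: k₁ = √(2·½·69) = 8.307, k₂ = √(2·½·56) = 7.483.
Continuity of ψ and ψ′ at the step yields the reflection amplitude r = (k₁ − k₂)/(k₁ + k₂) = 0.05214; thus R = |r|² = 0.002719, T = 0.9973.

T = 0.997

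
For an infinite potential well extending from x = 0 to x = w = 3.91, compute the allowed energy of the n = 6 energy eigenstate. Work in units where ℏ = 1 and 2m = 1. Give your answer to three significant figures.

Requiring ψ(0) = ψ(w) = 0 quantises k = nπ/w, hence E_n = ℏ²k²/2m = n²π²ℏ²/(2mw²).
E_6 = 6² × π² / (2 × 0.5 × 3.91²) = 23.24.

E = 23.2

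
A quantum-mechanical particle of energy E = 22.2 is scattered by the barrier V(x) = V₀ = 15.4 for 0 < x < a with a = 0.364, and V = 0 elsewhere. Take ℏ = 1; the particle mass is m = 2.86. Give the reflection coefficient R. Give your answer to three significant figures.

Above the barrier the interior wavenumber is k₂ = √(2m(E − V₀))/ℏ = 6.237, giving phase k₂a = 2.270.
T = [1 + V₀² sin²(k₂a) / (4E(E − V₀))]⁻¹ = 1/1.230 = 0.813.
R = 1 − T = 0.187.

R = 0.187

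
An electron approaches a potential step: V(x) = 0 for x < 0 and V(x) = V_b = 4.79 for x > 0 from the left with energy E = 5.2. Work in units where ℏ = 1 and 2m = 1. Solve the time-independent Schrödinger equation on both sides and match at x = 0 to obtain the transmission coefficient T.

The wavenumbers are k₁ = √(2mE)/ℏ = 2.280 on the left and k₂ = √(2m(E − V_b))/ℏ = 0.6403 on the right.
Matching ψ and ψ′ at x = 0 gives r = (k₁ − k₂)/(k₁ + k₂), so R = r² = 0.3153 and T = 1 − R = 0.6847.

T = 0.685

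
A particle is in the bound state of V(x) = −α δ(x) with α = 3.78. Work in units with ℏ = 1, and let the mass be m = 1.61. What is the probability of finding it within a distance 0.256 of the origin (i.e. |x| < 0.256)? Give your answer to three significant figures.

The normalised bound state is ψ = √κ e^{−κ|x|} with κ = mα/ℏ² = 6.086.
P(|x| < d) = ∫_{−d}^{d} κ e^{−2κ|x|} dx = 1 − e^{−2κd} = 1 − e^{−3.116} = 0.9557.

P = 0.956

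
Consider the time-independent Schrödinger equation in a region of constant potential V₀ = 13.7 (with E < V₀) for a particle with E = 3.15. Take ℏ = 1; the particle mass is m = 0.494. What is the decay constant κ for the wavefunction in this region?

Since E < V₀ the TISE in this region is ψ'' = κ²ψ with κ = √(2m(V₀ − E))/ℏ.
κ = √(2 × 0.494 × 10.55) = 3.229.

κ = 3.23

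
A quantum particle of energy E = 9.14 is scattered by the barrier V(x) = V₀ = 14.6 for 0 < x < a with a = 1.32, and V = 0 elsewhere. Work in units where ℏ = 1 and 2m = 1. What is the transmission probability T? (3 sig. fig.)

Since E < V₀ the interior solution is evanescent with decay constant κ = √(2m(V₀ − E))/ℏ = 2.337.
κa = 3.084, sinh(κa) = 10.90.
Matching ψ, ψ′ at both faces gives T = [1 + V₀² sinh²(κa) / (4E(V₀ − E))]⁻¹ = 1/128.0 = 0.00781.

T = 0.00781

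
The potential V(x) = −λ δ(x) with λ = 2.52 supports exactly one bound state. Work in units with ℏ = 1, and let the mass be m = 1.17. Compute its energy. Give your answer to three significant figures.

E = -3.71

The bound state is ψ(x) = √κ e^{−κ|x|}. The derivative jump ψ'(0⁺) − ψ'(0⁻) = −(2mλ/ℏ²)ψ(0) fixes κ = mλ/ℏ² = 2.948.
Then E = −ℏ²κ²/(2m) = −mλ²/(2ℏ²) = -3.715.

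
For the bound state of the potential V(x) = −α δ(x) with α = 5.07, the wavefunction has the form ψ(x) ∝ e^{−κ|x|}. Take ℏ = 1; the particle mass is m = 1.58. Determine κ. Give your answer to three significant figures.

Integrate −(ℏ²/2m)ψ'' − αδ(x)ψ = Eψ from −ε to +ε: the ψ'' term gives ψ'(0⁺) − ψ'(0⁻) and the δ term gives −(2mα/ℏ²)ψ(0).
With ψ ∝ e^{−κ|x|} this yields −2κ = −2mα/ℏ², so κ = mα/ℏ² = 8.011.

κ = 8.01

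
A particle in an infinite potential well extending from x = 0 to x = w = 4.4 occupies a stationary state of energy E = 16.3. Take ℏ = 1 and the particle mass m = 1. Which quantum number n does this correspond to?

For an infinite well E_n = n²π²ℏ²/(2mw²), so n = (w/πℏ)√(2mE).
n = (4.4/π) × √(2 × 1 × 16.3) = 7.997 → n = 8.

n = 8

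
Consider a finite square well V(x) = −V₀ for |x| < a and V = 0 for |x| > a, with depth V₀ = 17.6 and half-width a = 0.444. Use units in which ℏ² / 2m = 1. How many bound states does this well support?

N = 2

Define the well-strength parameter z₀ = (a/ℏ)√(2mV₀) = 0.444 × √(2·0.5·17.6) = 1.863.
A new bound state (alternating even/odd) appears each time z₀ passes a multiple of π/2, so N = ⌊2z₀/π⌋ + 1 = ⌊1.186⌋ + 1 = 2.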